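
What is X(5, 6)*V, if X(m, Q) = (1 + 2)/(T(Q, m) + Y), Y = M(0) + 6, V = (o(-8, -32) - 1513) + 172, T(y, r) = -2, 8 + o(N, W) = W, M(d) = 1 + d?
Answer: -4143/5 ≈ -828.60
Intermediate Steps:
o(N, W) = -8 + W
V = -1381 (V = ((-8 - 32) - 1513) + 172 = (-40 - 1513) + 172 = -1553 + 172 = -1381)
Y = 7 (Y = (1 + 0) + 6 = 1 + 6 = 7)
X(m, Q) = ⅗ (X(m, Q) = (1 + 2)/(-2 + 7) = 3/5 = 3*(⅕) = ⅗)
X(5, 6)*V = (⅗)*(-1381) = -4143/5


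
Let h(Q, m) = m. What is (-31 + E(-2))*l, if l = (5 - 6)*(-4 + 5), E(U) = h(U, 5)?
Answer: 26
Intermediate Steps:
E(U) = 5
l = -1 (l = -1*1 = -1)
(-31 + E(-2))*l = (-31 + 5)*(-1) = -26*(-1) = 26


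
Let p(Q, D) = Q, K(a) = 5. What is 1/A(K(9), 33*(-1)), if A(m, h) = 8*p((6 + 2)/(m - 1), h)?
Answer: 1/16 ≈ 0.062500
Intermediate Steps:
A(m, h) = 64/(-1 + m) (A(m, h) = 8*((6 + 2)/(m - 1)) = 8*(8/(-1 + m)) = 64/(-1 + m))
1/A(K(9), 33*(-1)) = 1/(64/(-1 + 5)) = 1/(64/4) = 1/(64*(¼)) = 1/16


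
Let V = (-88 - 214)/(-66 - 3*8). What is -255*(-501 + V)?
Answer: 380698/3 ≈ 1.2690e+5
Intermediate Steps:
V = 151/45 (V = -302/(-66 - 24) = -302/(-90) = -302*(-1/90) = 151/45 ≈ 3.3556)
-255*(-501 + V) = -255*(-501 + 151/45) = -255*(-22394/45) = 380698/3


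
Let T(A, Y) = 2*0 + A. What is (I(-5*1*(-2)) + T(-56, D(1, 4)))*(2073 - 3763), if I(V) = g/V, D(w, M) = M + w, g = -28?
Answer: 99372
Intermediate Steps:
T(A, Y) = A (T(A, Y) = 0 + A = A)
I(V) = -28/V
(I(-5*1*(-2)) + T(-56, D(1, 4)))*(2073 - 3763) = (-28/(-5*1*(-2)) - 56)*(2073 - 3763) = (-28/((-5*(-2))) - 56)*(-1690) = (-28/10 - 56)*(-1690) = (-28*⅒ - 56)*(-1690) = (-14/5 - 56)*(-1690) = -294/5*(-1690) = 99372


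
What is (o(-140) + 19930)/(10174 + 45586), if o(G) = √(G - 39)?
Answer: 1993/5576 + I*√179/55760 ≈ 0.35742 + 0.00023994*I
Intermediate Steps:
o(G) = √(-39 + G)
(o(-140) + 19930)/(10174 + 45586) = (√(-39 - 140) + 19930)/(10174 + 45586) = (√(-179) + 19930)/55760 = (I*√179 + 19930)*(1/55760) = (19930 + I*√179)*(1/55760) = 1993/5576 + I*√179/55760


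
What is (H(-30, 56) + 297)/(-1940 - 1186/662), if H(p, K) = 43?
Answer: -112540/642733 ≈ -0.17510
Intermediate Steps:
(H(-30, 56) + 297)/(-1940 - 1186/662) = (43 + 297)/(-1940 - 1186/662) = 340/(-1940 - 1186*1/662) = 340/(-1940 - 593/331) = 340/(-642733/331) = 340*(-331/642733) = -112540/642733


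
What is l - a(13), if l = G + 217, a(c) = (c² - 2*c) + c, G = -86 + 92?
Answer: 67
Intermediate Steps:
G = 6
a(c) = c² - c
l = 223 (l = 6 + 217 = 223)
l - a(13) = 223 - 13*(-1 + 13) = 223 - 13*12 = 223 - 1*156 = 223 - 156 = 67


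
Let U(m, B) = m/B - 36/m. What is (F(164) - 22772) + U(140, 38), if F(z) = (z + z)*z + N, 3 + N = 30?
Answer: 20648534/665 ≈ 31050.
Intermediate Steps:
N = 27 (N = -3 + 30 = 27)
U(m, B) = -36/m + m/B
F(z) = 27 + 2*z**2 (F(z) = (z + z)*z + 27 = (2*z)*z + 27 = 2*z**2 + 27 = 27 + 2*z**2)
(F(164) - 22772) + U(140, 38) = ((27 + 2*164**2) - 22772) + (-36/140 + 140/38) = ((27 + 2*26896) - 22772) + (-36*1/140 + 140*(1/38)) = ((27 + 53792) - 22772) + (-9/35 + 70/19) = (53819 - 22772) + 2279/665 = 31047 + 2279/665 = 20648534/665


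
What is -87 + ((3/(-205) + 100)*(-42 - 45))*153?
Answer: -272853402/205 ≈ -1.3310e+6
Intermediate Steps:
-87 + ((3/(-205) + 100)*(-42 - 45))*153 = -87 + ((3*(-1/205) + 100)*(-87))*153 = -87 + ((-3/205 + 100)*(-87))*153 = -87 + ((20497/205)*(-87))*153 = -87 - 1783239/205*153 = -87 - 272835567/205 = -272853402/205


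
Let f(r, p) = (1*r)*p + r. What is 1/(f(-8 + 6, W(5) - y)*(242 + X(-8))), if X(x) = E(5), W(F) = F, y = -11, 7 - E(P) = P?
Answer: -1/8296 ≈ -0.00012054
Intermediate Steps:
E(P) = 7 - P
X(x) = 2 (X(x) = 7 - 1*5 = 7 - 5 = 2)
f(r, p) = r + p*r (f(r, p) = r*p + r = p*r + r = r + p*r)
1/(f(-8 + 6, W(5) - y)*(242 + X(-8))) = 1/(((-8 + 6)*(1 + (5 - 1*(-11))))*(242 + 2)) = 1/(-2*(1 + (5 + 11))*244) = 1/(-2*(1 + 16)*244) = 1/(-2*17*244) = 1/(-34*244) = 1/(-8296) = -1/8296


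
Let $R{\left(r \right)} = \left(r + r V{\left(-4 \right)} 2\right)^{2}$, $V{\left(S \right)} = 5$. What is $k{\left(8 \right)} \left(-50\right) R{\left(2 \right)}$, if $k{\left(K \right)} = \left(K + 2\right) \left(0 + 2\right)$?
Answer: $-484000$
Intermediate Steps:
$k{\left(K \right)} = 4 + 2 K$ ($k{\left(K \right)} = \left(2 + K\right) 2 = 4 + 2 K$)
$R{\left(r \right)} = 121 r^{2}$ ($R{\left(r \right)} = \left(r + r 5 \cdot 2\right)^{2} = \left(r + 5 r 2\right)^{2} = \left(r + 10 r\right)^{2} = \left(11 r\right)^{2} = 121 r^{2}$)
$k{\left(8 \right)} \left(-50\right) R{\left(2 \right)} = \left(4 + 2 \cdot 8\right) \left(-50\right) 121 \cdot 2^{2} = \left(4 + 16\right) \left(-50\right) 121 \cdot 4 = 20 \left(-50\right) 484 = \left(-1000\right) 484 = -484000$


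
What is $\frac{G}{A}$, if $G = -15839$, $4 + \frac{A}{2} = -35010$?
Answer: $\frac{15839}{70028} \approx 0.22618$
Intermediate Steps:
$A = -70028$ ($A = -8 + 2 \left(-35010\right) = -8 - 70020 = -70028$)
$\frac{G}{A} = - \frac{15839}{-70028} = \left(-15839\right) \left(- \frac{1}{70028}\right) = \frac{15839}{70028}$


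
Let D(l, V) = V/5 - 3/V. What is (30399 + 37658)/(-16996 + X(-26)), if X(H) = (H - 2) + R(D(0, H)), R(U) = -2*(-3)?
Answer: -68057/17018 ≈ -3.9991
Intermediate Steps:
D(l, V) = -3/V + V/5 (D(l, V) = V*(1/5) - 3/V = V/5 - 3/V = -3/V + V/5)
R(U) = 6
X(H) = 4 + H (X(H) = (H - 2) + 6 = (-2 + H) + 6 = 4 + H)
(30399 + 37658)/(-16996 + X(-26)) = (30399 + 37658)/(-16996 + (4 - 26)) = 68057/(-16996 - 22) = 68057/(-17018) = 68057*(-1/17018) = -68057/17018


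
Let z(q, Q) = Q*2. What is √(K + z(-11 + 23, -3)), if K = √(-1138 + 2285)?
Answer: √(-6 + √1147) ≈ 5.2790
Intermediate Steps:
z(q, Q) = 2*Q
K = √1147 ≈ 33.867
√(K + z(-11 + 23, -3)) = √(√1147 + 2*(-3)) = √(√1147 - 6) = √(-6 + √1147)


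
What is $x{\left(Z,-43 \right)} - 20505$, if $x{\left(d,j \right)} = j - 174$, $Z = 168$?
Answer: $-20722$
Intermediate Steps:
$x{\left(d,j \right)} = -174 + j$
$x{\left(Z,-43 \right)} - 20505 = \left(-174 - 43\right) - 20505 = -217 - 20505 = -20722$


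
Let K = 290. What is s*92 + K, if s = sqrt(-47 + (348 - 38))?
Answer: 290 + 92*sqrt(263) ≈ 1782.0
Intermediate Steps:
s = sqrt(263) (s = sqrt(-47 + 310) = sqrt(263) ≈ 16.217)
s*92 + K = sqrt(263)*92 + 290 = 92*sqrt(263) + 290 = 290 + 92*sqrt(263)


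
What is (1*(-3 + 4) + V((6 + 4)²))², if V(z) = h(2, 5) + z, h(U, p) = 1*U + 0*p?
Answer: 10609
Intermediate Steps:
h(U, p) = U (h(U, p) = U + 0 = U)
V(z) = 2 + z
(1*(-3 + 4) + V((6 + 4)²))² = (1*(-3 + 4) + (2 + (6 + 4)²))² = (1*1 + (2 + 10²))² = (1 + (2 + 100))² = (1 + 102)² = 103² = 10609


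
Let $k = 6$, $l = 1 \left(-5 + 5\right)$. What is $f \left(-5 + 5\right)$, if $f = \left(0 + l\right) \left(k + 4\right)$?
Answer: $0$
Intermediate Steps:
$l = 0$ ($l = 1 \cdot 0 = 0$)
$f = 0$ ($f = \left(0 + 0\right) \left(6 + 4\right) = 0 \cdot 10 = 0$)
$f \left(-5 + 5\right) = 0 \left(-5 + 5\right) = 0 \cdot 0 = 0$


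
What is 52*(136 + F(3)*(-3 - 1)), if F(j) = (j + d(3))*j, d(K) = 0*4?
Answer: 5200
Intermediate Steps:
d(K) = 0
F(j) = j² (F(j) = (j + 0)*j = j*j = j²)
52*(136 + F(3)*(-3 - 1)) = 52*(136 + 3²*(-3 - 1)) = 52*(136 + 9*(-4)) = 52*(136 - 36) = 52*100 = 5200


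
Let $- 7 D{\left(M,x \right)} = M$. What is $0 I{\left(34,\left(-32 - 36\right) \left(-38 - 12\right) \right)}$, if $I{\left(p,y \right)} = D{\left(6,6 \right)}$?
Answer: $0$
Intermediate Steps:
$D{\left(M,x \right)} = - \frac{M}{7}$
$I{\left(p,y \right)} = - \frac{6}{7}$ ($I{\left(p,y \right)} = \left(- \frac{1}{7}\right) 6 = - \frac{6}{7}$)
$0 I{\left(34,\left(-32 - 36\right) \left(-38 - 12\right) \right)} = 0 \left(- \frac{6}{7}\right) = 0$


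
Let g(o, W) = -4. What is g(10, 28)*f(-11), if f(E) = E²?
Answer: -484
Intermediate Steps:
g(10, 28)*f(-11) = -4*(-11)² = -4*121 = -484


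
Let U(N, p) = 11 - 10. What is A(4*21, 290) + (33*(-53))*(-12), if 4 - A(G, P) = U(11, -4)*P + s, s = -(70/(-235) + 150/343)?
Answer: 333739190/16121 ≈ 20702.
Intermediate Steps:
U(N, p) = 1
s = -2248/16121 (s = -(70*(-1/235) + 150*(1/343)) = -(-14/47 + 150/343) = -1*2248/16121 = -2248/16121 ≈ -0.13945)
A(G, P) = 66732/16121 - P (A(G, P) = 4 - (1*P - 2248/16121) = 4 - (P - 2248/16121) = 4 - (-2248/16121 + P) = 4 + (2248/16121 - P) = 66732/16121 - P)
A(4*21, 290) + (33*(-53))*(-12) = (66732/16121 - 1*290) + (33*(-53))*(-12) = (66732/16121 - 290) - 1749*(-12) = -4608358/16121 + 20988 = 333739190/16121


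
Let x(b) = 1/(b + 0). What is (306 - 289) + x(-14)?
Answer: 237/14 ≈ 16.929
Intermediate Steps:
x(b) = 1/b
(306 - 289) + x(-14) = (306 - 289) + 1/(-14) = 17 - 1/14 = 237/14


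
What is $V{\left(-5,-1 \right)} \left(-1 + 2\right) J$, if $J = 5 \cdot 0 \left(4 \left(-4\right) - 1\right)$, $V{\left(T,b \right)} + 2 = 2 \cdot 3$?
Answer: $0$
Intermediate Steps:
$V{\left(T,b \right)} = 4$ ($V{\left(T,b \right)} = -2 + 2 \cdot 3 = -2 + 6 = 4$)
$J = 0$ ($J = 0 \left(-16 - 1\right) = 0 \left(-17\right) = 0$)
$V{\left(-5,-1 \right)} \left(-1 + 2\right) J = 4 \left(-1 + 2\right) 0 = 4 \cdot 1 \cdot 0 = 4 \cdot 0 = 0$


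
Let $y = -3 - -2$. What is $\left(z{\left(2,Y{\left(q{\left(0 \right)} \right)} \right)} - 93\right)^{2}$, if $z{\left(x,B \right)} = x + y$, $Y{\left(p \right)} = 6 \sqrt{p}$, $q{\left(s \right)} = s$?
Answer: $8464$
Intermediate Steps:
$y = -1$ ($y = -3 + 2 = -1$)
$z{\left(x,B \right)} = -1 + x$ ($z{\left(x,B \right)} = x - 1 = -1 + x$)
$\left(z{\left(2,Y{\left(q{\left(0 \right)} \right)} \right)} - 93\right)^{2} = \left(\left(-1 + 2\right) - 93\right)^{2} = \left(1 - 93\right)^{2} = \left(-92\right)^{2} = 8464$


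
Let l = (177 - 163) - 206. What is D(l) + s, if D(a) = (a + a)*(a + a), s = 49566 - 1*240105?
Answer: -43083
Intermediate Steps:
l = -192 (l = 14 - 206 = -192)
s = -190539 (s = 49566 - 240105 = -190539)
D(a) = 4*a² (D(a) = (2*a)*(2*a) = 4*a²)
D(l) + s = 4*(-192)² - 190539 = 4*36864 - 190539 = 147456 - 190539 = -43083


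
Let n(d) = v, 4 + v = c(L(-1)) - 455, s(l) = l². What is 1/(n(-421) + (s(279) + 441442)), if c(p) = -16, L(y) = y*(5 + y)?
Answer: 1/518808 ≈ 1.9275e-6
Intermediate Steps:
v = -475 (v = -4 + (-16 - 455) = -4 - 471 = -475)
n(d) = -475
1/(n(-421) + (s(279) + 441442)) = 1/(-475 + (279² + 441442)) = 1/(-475 + (77841 + 441442)) = 1/(-475 + 519283) = 1/518808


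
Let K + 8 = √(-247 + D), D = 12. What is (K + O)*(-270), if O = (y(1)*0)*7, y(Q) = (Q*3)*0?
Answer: 2160 - 270*I*√235 ≈ 2160.0 - 4139.0*I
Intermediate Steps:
y(Q) = 0 (y(Q) = (3*Q)*0 = 0)
K = -8 + I*√235 (K = -8 + √(-247 + 12) = -8 + √(-235) = -8 + I*√235 ≈ -8.0 + 15.33*I)
O = 0 (O = (0*0)*7 = 0*7 = 0)
(K + O)*(-270) = ((-8 + I*√235) + 0)*(-270) = (-8 + I*√235)*(-270) = 2160 - 270*I*√235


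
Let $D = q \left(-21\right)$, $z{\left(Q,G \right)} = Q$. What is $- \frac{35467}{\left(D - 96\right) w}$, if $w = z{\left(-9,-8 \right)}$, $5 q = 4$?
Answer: $- \frac{177335}{5076} \approx -34.936$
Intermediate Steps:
$q = \frac{4}{5}$ ($q = \frac{1}{5} \cdot 4 = \frac{4}{5} \approx 0.8$)
$D = - \frac{84}{5}$ ($D = \frac{4}{5} \left(-21\right) = - \frac{84}{5} \approx -16.8$)
$w = -9$
$- \frac{35467}{\left(D - 96\right) w} = - \frac{35467}{\left(- \frac{84}{5} - 96\right) \left(-9\right)} = - \frac{35467}{\left(- \frac{564}{5}\right) \left(-9\right)} = - \frac{35467}{\frac{5076}{5}} = \left(-35467\right) \frac{5}{5076} = - \frac{177335}{5076}$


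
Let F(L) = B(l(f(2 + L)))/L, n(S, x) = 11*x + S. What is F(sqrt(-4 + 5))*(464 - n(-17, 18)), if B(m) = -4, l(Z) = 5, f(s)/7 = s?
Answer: -1132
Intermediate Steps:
f(s) = 7*s
n(S, x) = S + 11*x
F(L) = -4/L
F(sqrt(-4 + 5))*(464 - n(-17, 18)) = (-4/sqrt(-4 + 5))*(464 - (-17 + 11*18)) = (-4/(sqrt(1)))*(464 - (-17 + 198)) = (-4/1)*(464 - 1*181) = (-4*1)*(464 - 181) = -4*283 = -1132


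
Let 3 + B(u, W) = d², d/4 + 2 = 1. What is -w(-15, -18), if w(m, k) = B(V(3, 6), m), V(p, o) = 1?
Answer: -13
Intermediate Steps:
d = -4 (d = -8 + 4*1 = -8 + 4 = -4)
B(u, W) = 13 (B(u, W) = -3 + (-4)² = -3 + 16 = 13)
w(m, k) = 13
-w(-15, -18) = -1*13 = -13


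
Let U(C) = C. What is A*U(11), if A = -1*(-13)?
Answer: 143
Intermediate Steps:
A = 13
A*U(11) = 13*11 = 143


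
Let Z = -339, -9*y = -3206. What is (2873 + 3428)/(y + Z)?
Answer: 56709/155 ≈ 365.86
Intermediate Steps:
y = 3206/9 (y = -⅑*(-3206) = 3206/9 ≈ 356.22)
(2873 + 3428)/(y + Z) = (2873 + 3428)/(3206/9 - 339) = 6301/(155/9) = 6301*(9/155) = 56709/155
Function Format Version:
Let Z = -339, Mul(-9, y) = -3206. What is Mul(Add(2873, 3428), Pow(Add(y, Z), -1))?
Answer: Rational(56709, 155) ≈ 365.86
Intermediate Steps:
y = Rational(3206, 9) (y = Mul(Rational(-1, 9), -3206) = Rational(3206, 9) ≈ 356.22)
Mul(Add(2873, 3428), Pow(Add(y, Z), -1)) = Mul(Add(2873, 3428), Pow(Add(Rational(3206, 9), -339), -1)) = Mul(6301, Pow(Rational(155, 9), -1)) = Mul(6301, Rational(9, 155)) = Rational(56709, 155)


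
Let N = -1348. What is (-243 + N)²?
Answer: 2531281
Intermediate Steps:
(-243 + N)² = (-243 - 1348)² = (-1591)² = 2531281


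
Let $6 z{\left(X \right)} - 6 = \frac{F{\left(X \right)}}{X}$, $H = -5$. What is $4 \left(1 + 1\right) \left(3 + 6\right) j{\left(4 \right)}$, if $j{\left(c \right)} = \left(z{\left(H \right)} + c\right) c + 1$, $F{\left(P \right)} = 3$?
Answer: $\frac{7416}{5} \approx 1483.2$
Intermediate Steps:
$z{\left(X \right)} = 1 + \frac{1}{2 X}$ ($z{\left(X \right)} = 1 + \frac{3 \frac{1}{X}}{6} = 1 + \frac{1}{2 X}$)
$j{\left(c \right)} = 1 + c \left(\frac{9}{10} + c\right)$ ($j{\left(c \right)} = \left(\frac{\frac{1}{2} - 5}{-5} + c\right) c + 1 = \left(\left(- \frac{1}{5}\right) \left(- \frac{9}{2}\right) + c\right) c + 1 = \left(\frac{9}{10} + c\right) c + 1 = c \left(\frac{9}{10} + c\right) + 1 = 1 + c \left(\frac{9}{10} + c\right)$)
$4 \left(1 + 1\right) \left(3 + 6\right) j{\left(4 \right)} = 4 \left(1 + 1\right) \left(3 + 6\right) \left(1 + 4^{2} + \frac{9}{10} \cdot 4\right) = 4 \cdot 2 \cdot 9 \left(1 + 16 + \frac{18}{5}\right) = 4 \cdot 18 \cdot \frac{103}{5} = 72 \cdot \frac{103}{5} = \frac{7416}{5}$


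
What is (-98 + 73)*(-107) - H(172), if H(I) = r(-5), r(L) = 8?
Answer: 2667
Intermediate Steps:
H(I) = 8
(-98 + 73)*(-107) - H(172) = (-98 + 73)*(-107) - 1*8 = -25*(-107) - 8 = 2675 - 8 = 2667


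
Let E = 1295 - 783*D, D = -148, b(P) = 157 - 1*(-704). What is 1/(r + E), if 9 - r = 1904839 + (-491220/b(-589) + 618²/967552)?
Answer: -69421856/124062470962183 ≈ -5.5957e-7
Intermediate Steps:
b(P) = 861 (b(P) = 157 + 704 = 861)
E = 117179 (E = 1295 - 783*(-148) = 1295 + 115884 = 117179)
r = -132197254626407/69421856 (r = 9 - (1904839 + (-491220/861 + 618²/967552)) = 9 - (1904839 + (-491220*1/861 + 381924*(1/967552))) = 9 - (1904839 + (-163740/287 + 95481/241888)) = 9 - (1904839 - 39579338073/69421856) = 9 - 1*132197879423111/69421856 = 9 - 132197879423111/69421856 = -132197254626407/69421856 ≈ -1.9043e+6)
1/(r + E) = 1/(-132197254626407/69421856 + 117179) = 1/(-124062470962183/69421856) = -69421856/124062470962183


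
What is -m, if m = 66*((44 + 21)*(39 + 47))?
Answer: -368940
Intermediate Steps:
m = 368940 (m = 66*(65*86) = 66*5590 = 368940)
-m = -1*368940 = -368940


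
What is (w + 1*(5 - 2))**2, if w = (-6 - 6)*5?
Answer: 3249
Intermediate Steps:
w = -60 (w = -12*5 = -60)
(w + 1*(5 - 2))**2 = (-60 + 1*(5 - 2))**2 = (-60 + 1*3)**2 = (-60 + 3)**2 = (-57)**2 = 3249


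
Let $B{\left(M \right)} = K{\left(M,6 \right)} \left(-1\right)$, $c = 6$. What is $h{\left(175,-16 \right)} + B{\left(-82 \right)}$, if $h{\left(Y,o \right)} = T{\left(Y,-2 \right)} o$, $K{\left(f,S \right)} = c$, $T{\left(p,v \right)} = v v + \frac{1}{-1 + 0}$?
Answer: $-54$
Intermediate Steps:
$T{\left(p,v \right)} = -1 + v^{2}$ ($T{\left(p,v \right)} = v^{2} + \frac{1}{-1} = v^{2} - 1 = -1 + v^{2}$)
$K{\left(f,S \right)} = 6$
$B{\left(M \right)} = -6$ ($B{\left(M \right)} = 6 \left(-1\right) = -6$)
$h{\left(Y,o \right)} = 3 o$ ($h{\left(Y,o \right)} = \left(-1 + \left(-2\right)^{2}\right) o = \left(-1 + 4\right) o = 3 o$)
$h{\left(175,-16 \right)} + B{\left(-82 \right)} = 3 \left(-16\right) - 6 = -48 - 6 = -54$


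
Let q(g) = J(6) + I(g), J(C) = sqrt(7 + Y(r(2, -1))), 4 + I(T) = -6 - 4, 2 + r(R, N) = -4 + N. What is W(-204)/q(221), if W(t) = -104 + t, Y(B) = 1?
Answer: 1078/47 + 154*sqrt(2)/47 ≈ 27.570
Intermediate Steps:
r(R, N) = -6 + N (r(R, N) = -2 + (-4 + N) = -6 + N)
I(T) = -14 (I(T) = -4 + (-6 - 4) = -4 - 10 = -14)
J(C) = 2*sqrt(2) (J(C) = sqrt(7 + 1) = sqrt(8) = 2*sqrt(2))
q(g) = -14 + 2*sqrt(2) (q(g) = 2*sqrt(2) - 14 = -14 + 2*sqrt(2))
W(-204)/q(221) = (-104 - 204)/(-14 + 2*sqrt(2)) = -308/(-14 + 2*sqrt(2))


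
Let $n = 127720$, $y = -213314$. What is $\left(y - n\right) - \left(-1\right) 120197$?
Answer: $-220837$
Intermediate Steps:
$\left(y - n\right) - \left(-1\right) 120197 = \left(-213314 - 127720\right) - \left(-1\right) 120197 = \left(-213314 - 127720\right) - -120197 = -341034 + 120197 = -220837$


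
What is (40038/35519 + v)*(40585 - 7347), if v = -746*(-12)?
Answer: 10569887615988/35519 ≈ 2.9758e+8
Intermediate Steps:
v = 8952
(40038/35519 + v)*(40585 - 7347) = (40038/35519 + 8952)*(40585 - 7347) = (40038*(1/35519) + 8952)*33238 = (40038/35519 + 8952)*33238 = (318006126/35519)*33238 = 10569887615988/35519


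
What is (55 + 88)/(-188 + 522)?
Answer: 143/334 ≈ 0.42814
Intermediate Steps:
(55 + 88)/(-188 + 522) = 143/334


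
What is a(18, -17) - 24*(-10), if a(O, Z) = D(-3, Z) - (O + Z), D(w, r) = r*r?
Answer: 528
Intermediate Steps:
D(w, r) = r²
a(O, Z) = Z² - O - Z (a(O, Z) = Z² - (O + Z) = Z² + (-O - Z) = Z² - O - Z)
a(18, -17) - 24*(-10) = ((-17)² - 1*18 - 1*(-17)) - 24*(-10) = (289 - 18 + 17) + 240 = 288 + 240 = 528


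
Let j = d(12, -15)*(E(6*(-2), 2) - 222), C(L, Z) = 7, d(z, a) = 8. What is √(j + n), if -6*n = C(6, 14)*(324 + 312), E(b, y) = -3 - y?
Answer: I*√2558 ≈ 50.577*I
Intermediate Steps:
n = -742 (n = -7*(324 + 312)/6 = -7*636/6 = -⅙*4452 = -742)
j = -1816 (j = 8*((-3 - 1*2) - 222) = 8*((-3 - 2) - 222) = 8*(-5 - 222) = 8*(-227) = -1816)
√(j + n) = √(-1816 - 742) = √(-2558) = I*√2558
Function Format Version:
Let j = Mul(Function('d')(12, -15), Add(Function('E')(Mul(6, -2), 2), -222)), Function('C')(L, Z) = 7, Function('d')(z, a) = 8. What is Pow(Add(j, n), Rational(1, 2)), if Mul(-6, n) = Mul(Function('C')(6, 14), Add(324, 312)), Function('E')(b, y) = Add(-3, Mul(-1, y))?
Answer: Mul(I, Pow(2558, Rational(1, 2))) ≈ Mul(50.577, I)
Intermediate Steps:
n = -742 (n = Mul(Rational(-1, 6), Mul(7, Add(324, 312))) = Mul(Rational(-1, 6), Mul(7, 636)) = Mul(Rational(-1, 6), 4452) = -742)
j = -1816 (j = Mul(8, Add(Add(-3, Mul(-1, 2)), -222)) = Mul(8, Add(Add(-3, -2), -222)) = Mul(8, Add(-5, -222)) = Mul(8, -227) = -1816)
Pow(Add(j, n), Rational(1, 2)) = Pow(Add(-1816, -742), Rational(1, 2)) = Pow(-2558, Rational(1, 2)) = Mul(I, Pow(2558, Rational(1, 2)))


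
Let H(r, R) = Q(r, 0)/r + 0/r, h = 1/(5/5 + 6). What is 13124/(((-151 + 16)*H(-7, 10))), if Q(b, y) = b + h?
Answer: -160769/1620 ≈ -99.240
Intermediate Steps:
h = ⅐ (h = 1/(5*(⅕) + 6) = 1/(1 + 6) = 1/7 = ⅐ ≈ 0.14286)
Q(b, y) = ⅐ + b (Q(b, y) = b + ⅐ = ⅐ + b)
H(r, R) = (⅐ + r)/r (H(r, R) = (⅐ + r)/r + 0/r = (⅐ + r)/r + 0 = (⅐ + r)/r)
13124/(((-151 + 16)*H(-7, 10))) = 13124/(((-151 + 16)*((⅐ - 7)/(-7)))) = 13124/((-(-135)*(-48)/(7*7))) = 13124/((-135*48/49)) = 13124/(-6480/49) = 13124*(-49/6480) = -160769/1620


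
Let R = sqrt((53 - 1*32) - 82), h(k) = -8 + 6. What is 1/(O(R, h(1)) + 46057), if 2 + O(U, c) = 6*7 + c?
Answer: 1/46095 ≈ 2.1694e-5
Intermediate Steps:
h(k) = -2
R = I*sqrt(61) (R = sqrt((53 - 32) - 82) = sqrt(21 - 82) = sqrt(-61) = I*sqrt(61) ≈ 7.8102*I)
O(U, c) = 40 + c (O(U, c) = -2 + (6*7 + c) = -2 + (42 + c) = 40 + c)
1/(O(R, h(1)) + 46057) = 1/((40 - 2) + 46057) = 1/(38 + 46057) = 1/46095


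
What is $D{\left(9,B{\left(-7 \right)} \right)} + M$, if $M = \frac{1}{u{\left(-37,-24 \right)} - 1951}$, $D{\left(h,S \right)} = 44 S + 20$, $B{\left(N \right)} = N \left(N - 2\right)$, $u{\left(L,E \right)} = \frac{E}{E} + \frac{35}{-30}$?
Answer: $\frac{32685938}{11707} \approx 2792.0$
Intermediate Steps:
$u{\left(L,E \right)} = - \frac{1}{6}$ ($u{\left(L,E \right)} = 1 + 35 \left(- \frac{1}{30}\right) = 1 - \frac{7}{6} = - \frac{1}{6}$)
$B{\left(N \right)} = N \left(-2 + N\right)$
$D{\left(h,S \right)} = 20 + 44 S$
$M = - \frac{6}{11707}$ ($M = \frac{1}{- \frac{1}{6} - 1951} = \frac{1}{- \frac{11707}{6}} = - \frac{6}{11707} \approx -0.00051251$)
$D{\left(9,B{\left(-7 \right)} \right)} + M = \left(20 + 44 \left(- 7 \left(-2 - 7\right)\right)\right) - \frac{6}{11707} = \left(20 + 44 \left(\left(-7\right) \left(-9\right)\right)\right) - \frac{6}{11707} = \left(20 + 44 \cdot 63\right) - \frac{6}{11707} = \left(20 + 2772\right) - \frac{6}{11707} = 2792 - \frac{6}{11707} = \frac{32685938}{11707}$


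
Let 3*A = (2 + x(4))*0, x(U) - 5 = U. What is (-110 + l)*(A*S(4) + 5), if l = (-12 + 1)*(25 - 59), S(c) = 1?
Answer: 1320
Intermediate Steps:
l = 374 (l = -11*(-34) = 374)
x(U) = 5 + U
A = 0 (A = ((2 + (5 + 4))*0)/3 = ((2 + 9)*0)/3 = (11*0)/3 = (⅓)*0 = 0)
(-110 + l)*(A*S(4) + 5) = (-110 + 374)*(0*1 + 5) = 264*(0 + 5) = 264*5 = 1320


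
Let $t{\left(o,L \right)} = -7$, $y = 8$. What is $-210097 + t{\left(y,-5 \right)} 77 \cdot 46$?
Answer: $-234891$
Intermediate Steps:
$-210097 + t{\left(y,-5 \right)} 77 \cdot 46 = -210097 + \left(-7\right) 77 \cdot 46 = -210097 - 24794 = -234891$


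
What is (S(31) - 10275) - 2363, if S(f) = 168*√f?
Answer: -12638 + 168*√31 ≈ -11703.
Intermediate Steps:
(S(31) - 10275) - 2363 = (168*√31 - 10275) - 2363 = (-10275 + 168*√31) - 2363 = -12638 + 168*√31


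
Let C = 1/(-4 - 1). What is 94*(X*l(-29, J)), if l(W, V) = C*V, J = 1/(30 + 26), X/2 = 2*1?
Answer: -47/35 ≈ -1.3429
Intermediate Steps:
X = 4 (X = 2*(2*1) = 2*2 = 4)
C = -1/5 (C = 1/(-5) = -1/5 ≈ -0.20000)
J = 1/56 ≈ 0.017857
l(W, V) = -V/5
94*(X*l(-29, J)) = 94*(4*(-1/5*1/56)) = 94*(4*(-1/280)) = 94*(-1/70) = -47/35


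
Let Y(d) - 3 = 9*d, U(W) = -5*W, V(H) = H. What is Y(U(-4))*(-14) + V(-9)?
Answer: -2571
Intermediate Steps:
Y(d) = 3 + 9*d
Y(U(-4))*(-14) + V(-9) = (3 + 9*(-5*(-4)))*(-14) - 9 = (3 + 9*20)*(-14) - 9 = (3 + 180)*(-14) - 9 = 183*(-14) - 9 = -2562 - 9 = -2571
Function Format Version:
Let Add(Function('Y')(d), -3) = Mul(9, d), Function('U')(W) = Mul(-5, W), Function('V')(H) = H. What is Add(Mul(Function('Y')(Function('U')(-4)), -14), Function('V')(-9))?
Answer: -2571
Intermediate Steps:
Function('Y')(d) = Add(3, Mul(9, d))
Add(Mul(Function('Y')(Function('U')(-4)), -14), Function('V')(-9)) = Add(Mul(Add(3, Mul(9, Mul(-5, -4))), -14), -9) = Add(Mul(Add(3, Mul(9, 20)), -14), -9) = Add(Mul(Add(3, 180), -14), -9) = Add(Mul(183, -14), -9) = Add(-2562, -9) = -2571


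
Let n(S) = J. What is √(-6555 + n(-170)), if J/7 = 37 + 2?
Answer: 3*I*√698 ≈ 79.259*I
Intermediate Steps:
J = 273 (J = 7*(37 + 2) = 7*39 = 273)
n(S) = 273
√(-6555 + n(-170)) = √(-6555 + 273) = √(-6282) = 3*I*√698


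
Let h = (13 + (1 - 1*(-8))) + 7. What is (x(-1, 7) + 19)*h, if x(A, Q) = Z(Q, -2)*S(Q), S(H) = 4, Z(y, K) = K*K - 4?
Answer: 551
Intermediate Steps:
Z(y, K) = -4 + K**2 (Z(y, K) = K**2 - 4 = -4 + K**2)
h = 29 (h = (13 + (1 + 8)) + 7 = (13 + 9) + 7 = 22 + 7 = 29)
x(A, Q) = 0 (x(A, Q) = (-4 + (-2)**2)*4 = (-4 + 4)*4 = 0*4 = 0)
(x(-1, 7) + 19)*h = (0 + 19)*29 = 19*29 = 551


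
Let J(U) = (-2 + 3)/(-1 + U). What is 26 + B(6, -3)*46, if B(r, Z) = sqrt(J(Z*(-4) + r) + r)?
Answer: 26 + 46*sqrt(1751)/17 ≈ 139.23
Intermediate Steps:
J(U) = 1/(-1 + U)
B(r, Z) = sqrt(r + 1/(-1 + r - 4*Z)) (B(r, Z) = sqrt(1/(-1 + (Z*(-4) + r)) + r) = sqrt(1/(-1 + (-4*Z + r)) + r) = sqrt(1/(-1 + (r - 4*Z)) + r) = sqrt(1/(-1 + r - 4*Z) + r) = sqrt(r + 1/(-1 + r - 4*Z)))
26 + B(6, -3)*46 = 26 + sqrt((-1 + 6*(1 - 1*6 + 4*(-3)))/(1 - 1*6 + 4*(-3)))*46 = 26 + sqrt((-1 + 6*(1 - 6 - 12))/(1 - 6 - 12))*46 = 26 + sqrt((-1 + 6*(-17))/(-17))*46 = 26 + sqrt(-(-1 - 102)/17)*46 = 26 + sqrt(-1/17*(-103))*46 = 26 + sqrt(103/17)*46 = 26 + (sqrt(1751)/17)*46 = 26 + 46*sqrt(1751)/17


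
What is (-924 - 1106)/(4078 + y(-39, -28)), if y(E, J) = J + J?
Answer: -1015/2011 ≈ -0.50472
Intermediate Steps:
y(E, J) = 2*J
(-924 - 1106)/(4078 + y(-39, -28)) = (-924 - 1106)/(4078 + 2*(-28)) = -2030/(4078 - 56) = -2030/4022 = -2030*1/4022 = -1015/2011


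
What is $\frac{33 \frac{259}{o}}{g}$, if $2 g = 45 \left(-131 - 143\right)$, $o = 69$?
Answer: $- \frac{2849}{141795} \approx -0.020092$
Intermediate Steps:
$g = -6165$ ($g = \frac{45 \left(-131 - 143\right)}{2} = \frac{45 \left(-274\right)}{2} = \frac{1}{2} \left(-12330\right) = -6165$)
$\frac{33 \frac{259}{o}}{g} = \frac{33 \cdot \frac{259}{69}}{-6165} = 33 \cdot 259 \cdot \frac{1}{69} \left(- \frac{1}{6165}\right) = 33 \cdot \frac{259}{69} \left(- \frac{1}{6165}\right) = \frac{2849}{23} \left(- \frac{1}{6165}\right) = - \frac{2849}{141795}$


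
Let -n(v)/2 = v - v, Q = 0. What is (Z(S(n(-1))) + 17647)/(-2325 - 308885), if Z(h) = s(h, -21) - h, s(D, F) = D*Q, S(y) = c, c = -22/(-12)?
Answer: -105871/1867260 ≈ -0.056699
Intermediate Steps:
c = 11/6 (c = -22*(-1/12) = 11/6 ≈ 1.8333)
n(v) = 0 (n(v) = -2*(v - v) = -2*0 = 0)
S(y) = 11/6
s(D, F) = 0 (s(D, F) = D*0 = 0)
Z(h) = -h (Z(h) = 0 - h = -h)
(Z(S(n(-1))) + 17647)/(-2325 - 308885) = (-1*11/6 + 17647)/(-2325 - 308885) = (-11/6 + 17647)/(-311210) = (105871/6)*(-1/311210) = -105871/1867260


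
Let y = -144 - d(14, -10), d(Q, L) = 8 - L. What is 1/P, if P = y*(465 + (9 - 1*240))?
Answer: -1/37908 ≈ -2.6380e-5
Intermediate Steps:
y = -162 (y = -144 - (8 - 1*(-10)) = -144 - (8 + 10) = -144 - 1*18 = -144 - 18 = -162)
P = -37908 (P = -162*(465 + (9 - 1*240)) = -162*(465 + (9 - 240)) = -162*(465 - 231) = -162*234 = -37908)
1/P = 1/(-37908) = -1/37908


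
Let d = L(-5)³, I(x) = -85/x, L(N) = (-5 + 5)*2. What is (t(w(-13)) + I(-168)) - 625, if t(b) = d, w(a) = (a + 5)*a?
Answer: -104915/168 ≈ -624.49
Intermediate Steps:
L(N) = 0 (L(N) = 0*2 = 0)
w(a) = a*(5 + a) (w(a) = (5 + a)*a = a*(5 + a))
d = 0 (d = 0³ = 0)
t(b) = 0
(t(w(-13)) + I(-168)) - 625 = (0 - 85/(-168)) - 625 = (0 - 85*(-1/168)) - 625 = (0 + 85/168) - 625 = 85/168 - 625 = -104915/168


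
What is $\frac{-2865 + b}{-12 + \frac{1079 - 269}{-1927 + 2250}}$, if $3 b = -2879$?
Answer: $\frac{1853051}{4599} \approx 402.92$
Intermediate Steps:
$b = - \frac{2879}{3}$ ($b = \frac{1}{3} \left(-2879\right) = - \frac{2879}{3} \approx -959.67$)
$\frac{-2865 + b}{-12 + \frac{1079 - 269}{-1927 + 2250}} = \frac{-2865 - \frac{2879}{3}}{-12 + \frac{1079 - 269}{-1927 + 2250}} = - \frac{11474}{3 \left(-12 + \frac{810}{323}\right)} = - \frac{11474}{3 \left(- \frac{3066}{323}\right)} = \left(- \frac{11474}{3}\right) \left(- \frac{323}{3066}\right) = \frac{1853051}{4599}$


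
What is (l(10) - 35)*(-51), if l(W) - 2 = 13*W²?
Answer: -64617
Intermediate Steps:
l(W) = 2 + 13*W²
(l(10) - 35)*(-51) = ((2 + 13*10²) - 35)*(-51) = ((2 + 13*100) - 35)*(-51) = ((2 + 1300) - 35)*(-51) = (1302 - 35)*(-51) = 1267*(-51) = -64617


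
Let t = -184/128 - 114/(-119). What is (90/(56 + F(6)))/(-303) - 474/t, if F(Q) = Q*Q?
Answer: 4192982721/4241798 ≈ 988.49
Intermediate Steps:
F(Q) = Q**2
t = -913/1904 (t = -184*1/128 - 114*(-1/119) = -23/16 + 114/119 = -913/1904 ≈ -0.47952)
(90/(56 + F(6)))/(-303) - 474/t = (90/(56 + 6**2))/(-303) - 474/(-913/1904) = (90/(56 + 36))*(-1/303) - 474*(-1904/913) = (90/92)*(-1/303) + 902496/913 = (90*(1/92))*(-1/303) + 902496/913 = (45/46)*(-1/303) + 902496/913 = -15/4646 + 902496/913 = 4192982721/4241798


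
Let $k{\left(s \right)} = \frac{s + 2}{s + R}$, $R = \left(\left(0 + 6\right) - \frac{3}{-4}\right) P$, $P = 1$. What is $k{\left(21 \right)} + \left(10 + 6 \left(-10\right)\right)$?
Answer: $- \frac{5458}{111} \approx -49.171$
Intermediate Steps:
$R = \frac{27}{4}$ ($R = \left(\left(0 + 6\right) - \frac{3}{-4}\right) 1 = \left(6 - - \frac{3}{4}\right) 1 = \left(6 + \frac{3}{4}\right) 1 = \frac{27}{4} \cdot 1 = \frac{27}{4} \approx 6.75$)
$k{\left(s \right)} = \frac{2 + s}{\frac{27}{4} + s}$ ($k{\left(s \right)} = \frac{s + 2}{s + \frac{27}{4}} = \frac{2 + s}{\frac{27}{4} + s}$)
$k{\left(21 \right)} + \left(10 + 6 \left(-10\right)\right) = \frac{4 \left(2 + 21\right)}{27 + 4 \cdot 21} + \left(10 + 6 \left(-10\right)\right) = 4 \frac{1}{27 + 84} \cdot 23 + \left(10 - 60\right) = 4 \cdot \frac{1}{111} \cdot 23 - 50 = \frac{92}{111} - 50 = - \frac{5458}{111}$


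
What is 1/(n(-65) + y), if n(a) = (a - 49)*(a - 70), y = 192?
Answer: 1/15582 ≈ 6.4177e-5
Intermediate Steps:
n(a) = (-70 + a)*(-49 + a) (n(a) = (-49 + a)*(-70 + a) = (-70 + a)*(-49 + a))
1/(n(-65) + y) = 1/((3430 + (-65)² - 119*(-65)) + 192) = 1/((3430 + 4225 + 7735) + 192) = 1/(15390 + 192) = 1/15582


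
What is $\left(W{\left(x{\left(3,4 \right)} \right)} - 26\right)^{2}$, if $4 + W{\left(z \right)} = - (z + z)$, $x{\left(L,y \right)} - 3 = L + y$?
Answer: $2500$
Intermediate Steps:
$x{\left(L,y \right)} = 3 + L + y$ ($x{\left(L,y \right)} = 3 + \left(L + y\right) = 3 + L + y$)
$W{\left(z \right)} = -4 - 2 z$ ($W{\left(z \right)} = -4 - \left(z + z\right) = -4 - 2 z$)
$\left(W{\left(x{\left(3,4 \right)} \right)} - 26\right)^{2} = \left(\left(-4 - 2 \left(3 + 3 + 4\right)\right) - 26\right)^{2} = \left(\left(-4 - 20\right) - 26\right)^{2} = \left(-24 - 26\right)^{2} = \left(-50\right)^{2} = 2500$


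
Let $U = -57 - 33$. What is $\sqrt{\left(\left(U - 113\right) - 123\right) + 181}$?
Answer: $i \sqrt{145} \approx 12.042 i$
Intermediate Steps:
$U = -90$ ($U = -57 - 33 = -90$)
$\sqrt{\left(\left(U - 113\right) - 123\right) + 181} = \sqrt{\left(\left(-90 - 113\right) - 123\right) + 181} = \sqrt{\left(-203 - 123\right) + 181} = \sqrt{-326 + 181} = \sqrt{-145} = i \sqrt{145}$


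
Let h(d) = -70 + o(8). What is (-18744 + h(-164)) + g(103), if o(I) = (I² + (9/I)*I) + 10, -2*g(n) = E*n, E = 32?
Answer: -20379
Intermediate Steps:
g(n) = -16*n
o(I) = 19 + I² (o(I) = (I² + 9) + 10 = (9 + I²) + 10 = 19 + I²)
h(d) = 13 (h(d) = -70 + (19 + 8²) = -70 + (19 + 64) = -70 + 83 = 13)
(-18744 + h(-164)) + g(103) = (-18744 + 13) - 16*103 = -18731 - 1648 = -20379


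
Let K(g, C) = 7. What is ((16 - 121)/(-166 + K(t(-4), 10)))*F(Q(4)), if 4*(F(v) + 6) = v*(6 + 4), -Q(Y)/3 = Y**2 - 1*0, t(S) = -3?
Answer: -4410/53 ≈ -83.208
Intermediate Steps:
Q(Y) = -3*Y**2 (Q(Y) = -3*(Y**2 - 1*0) = -3*(Y**2 + 0) = -3*Y**2)
F(v) = -6 + 5*v/2 (F(v) = -6 + (v*(6 + 4))/4 = -6 + (v*10)/4 = -6 + (10*v)/4 = -6 + 5*v/2)
((16 - 121)/(-166 + K(t(-4), 10)))*F(Q(4)) = ((16 - 121)/(-166 + 7))*(-6 + 5*(-3*4**2)/2) = (-105/(-159))*(-6 + 5*(-3*16)/2) = (-105*(-1/159))*(-6 + (5/2)*(-48)) = 35*(-6 - 120)/53 = (35/53)*(-126) = -4410/53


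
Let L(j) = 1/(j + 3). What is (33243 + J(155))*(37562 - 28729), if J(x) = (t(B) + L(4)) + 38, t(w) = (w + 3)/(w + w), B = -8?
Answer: 32925210659/112 ≈ 2.9398e+8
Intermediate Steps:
L(j) = 1/(3 + j)
t(w) = (3 + w)/(2*w) (t(w) = (3 + w)/((2*w)) = (3 + w)*(1/(2*w)) = (3 + w)/(2*w))
J(x) = 4307/112 (J(x) = ((½)*(3 - 8)/(-8) + 1/(3 + 4)) + 38 = ((½)*(-⅛)*(-5) + 1/7) + 38 = (5/16 + ⅐) + 38 = 51/112 + 38 = 4307/112)
(33243 + J(155))*(37562 - 28729) = (33243 + 4307/112)*(37562 - 28729) = (3727523/112)*8833 = 32925210659/112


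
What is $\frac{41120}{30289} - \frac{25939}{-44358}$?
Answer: $\frac{2609667331}{1343559462} \approx 1.9424$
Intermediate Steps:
$\frac{41120}{30289} - \frac{25939}{-44358} = 41120 \cdot \frac{1}{30289} - - \frac{25939}{44358} = \frac{41120}{30289} + \frac{25939}{44358} = \frac{2609667331}{1343559462}$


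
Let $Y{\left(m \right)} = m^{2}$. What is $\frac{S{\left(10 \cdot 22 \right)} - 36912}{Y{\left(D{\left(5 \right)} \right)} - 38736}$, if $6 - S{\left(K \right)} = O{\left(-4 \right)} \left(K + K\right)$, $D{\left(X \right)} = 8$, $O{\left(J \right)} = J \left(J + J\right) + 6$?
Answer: $\frac{26813}{19336} \approx 1.3867$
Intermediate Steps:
$O{\left(J \right)} = 6 + 2 J^{2}$ ($O{\left(J \right)} = J 2 J + 6 = 2 J^{2} + 6 = 6 + 2 J^{2}$)
$S{\left(K \right)} = 6 - 76 K$ ($S{\left(K \right)} = 6 - \left(6 + 2 \left(-4\right)^{2}\right) \left(K + K\right) = 6 - \left(6 + 2 \cdot 16\right) 2 K = 6 - \left(6 + 32\right) 2 K = 6 - 38 \cdot 2 K = 6 - 76 K$)
$\frac{S{\left(10 \cdot 22 \right)} - 36912}{Y{\left(D{\left(5 \right)} \right)} - 38736} = \frac{\left(6 - 76 \cdot 10 \cdot 22\right) - 36912}{8^{2} - 38736} = \frac{\left(6 - 16720\right) - 36912}{64 - 38736} = \frac{\left(6 - 16720\right) - 36912}{-38672} = \left(-16714 - 36912\right) \left(- \frac{1}{38672}\right) = \left(-53626\right) \left(- \frac{1}{38672}\right) = \frac{26813}{19336}$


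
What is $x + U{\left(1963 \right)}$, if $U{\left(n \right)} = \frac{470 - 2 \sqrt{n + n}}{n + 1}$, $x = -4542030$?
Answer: $- \frac{4460273225}{982} - \frac{\sqrt{3926}}{982} \approx -4.542 \cdot 10^{6}$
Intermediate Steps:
$U{\left(n \right)} = \frac{470 - 2 \sqrt{2} \sqrt{n}}{1 + n}$ ($U{\left(n \right)} = \frac{470 - 2 \sqrt{2 n}}{1 + n} = \frac{470 - 2 \sqrt{2} \sqrt{n}}{1 + n}$)
$x + U{\left(1963 \right)} = -4542030 + \frac{2 \left(235 - \sqrt{2} \sqrt{1963}\right)}{1 + 1963} = -4542030 + \frac{2 \left(235 - \sqrt{3926}\right)}{1964} = -4542030 + 2 \cdot \frac{1}{1964} \left(235 - \sqrt{3926}\right) = -4542030 + \left(\frac{235}{982} - \frac{\sqrt{3926}}{982}\right) = - \frac{4460273225}{982} - \frac{\sqrt{3926}}{982}$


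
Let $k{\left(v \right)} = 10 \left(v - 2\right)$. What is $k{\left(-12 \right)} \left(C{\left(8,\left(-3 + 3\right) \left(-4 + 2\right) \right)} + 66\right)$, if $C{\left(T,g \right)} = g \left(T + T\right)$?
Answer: $-9240$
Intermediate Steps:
$k{\left(v \right)} = -20 + 10 v$ ($k{\left(v \right)} = 10 \left(-2 + v\right) = -20 + 10 v$)
$C{\left(T,g \right)} = 2 T g$ ($C{\left(T,g \right)} = g 2 T = 2 T g$)
$k{\left(-12 \right)} \left(C{\left(8,\left(-3 + 3\right) \left(-4 + 2\right) \right)} + 66\right) = \left(-20 + 10 \left(-12\right)\right) \left(2 \cdot 8 \left(-3 + 3\right) \left(-4 + 2\right) + 66\right) = \left(-20 - 120\right) \left(2 \cdot 8 \cdot 0 \left(-2\right) + 66\right) = - 140 \left(2 \cdot 8 \cdot 0 + 66\right) = - 140 \left(0 + 66\right) = \left(-140\right) 66 = -9240$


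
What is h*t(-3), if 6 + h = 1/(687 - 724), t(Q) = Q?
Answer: 669/37 ≈ 18.081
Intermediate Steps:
h = -223/37 (h = -6 + 1/(687 - 724) = -6 + 1/(-37) = -6 - 1/37 = -223/37 ≈ -6.0270)
h*t(-3) = -223/37*(-3) = 669/37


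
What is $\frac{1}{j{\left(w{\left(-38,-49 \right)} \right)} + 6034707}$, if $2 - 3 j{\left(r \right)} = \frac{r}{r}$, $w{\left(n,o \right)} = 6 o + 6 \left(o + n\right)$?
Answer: $\frac{3}{18104122} \approx 1.6571 \cdot 10^{-7}$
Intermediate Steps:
$w{\left(n,o \right)} = 6 n + 12 o$ ($w{\left(n,o \right)} = 6 o + 6 \left(n + o\right) = 6 o + \left(6 n + 6 o\right) = 6 n + 12 o$)
$j{\left(r \right)} = \frac{1}{3}$ ($j{\left(r \right)} = \frac{2}{3} - \frac{r \frac{1}{r}}{3} = \frac{2}{3} - \frac{1}{3} = \frac{1}{3}$)
$\frac{1}{j{\left(w{\left(-38,-49 \right)} \right)} + 6034707} = \frac{1}{\frac{1}{3} + 6034707} = \frac{1}{\frac{18104122}{3}} = \frac{3}{18104122}$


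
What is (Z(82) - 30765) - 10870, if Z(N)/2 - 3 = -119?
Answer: -41867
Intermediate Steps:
Z(N) = -232 (Z(N) = 6 + 2*(-119) = 6 - 238 = -232)
(Z(82) - 30765) - 10870 = (-232 - 30765) - 10870 = -30997 - 10870 = -41867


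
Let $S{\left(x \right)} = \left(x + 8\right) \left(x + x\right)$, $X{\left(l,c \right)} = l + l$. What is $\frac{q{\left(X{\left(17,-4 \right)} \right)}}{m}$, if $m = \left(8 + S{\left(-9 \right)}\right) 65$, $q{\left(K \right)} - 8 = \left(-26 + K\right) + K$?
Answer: $\frac{5}{169} \approx 0.029586$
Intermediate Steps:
$X{\left(l,c \right)} = 2 l$
$S{\left(x \right)} = 2 x \left(8 + x\right)$ ($S{\left(x \right)} = \left(8 + x\right) 2 x = 2 x \left(8 + x\right)$)
$q{\left(K \right)} = -18 + 2 K$ ($q{\left(K \right)} = 8 + \left(\left(-26 + K\right) + K\right) = 8 + \left(-26 + 2 K\right) = -18 + 2 K$)
$m = 1690$ ($m = \left(8 + 2 \left(-9\right) \left(8 - 9\right)\right) 65 = \left(8 + 2 \left(-9\right) \left(-1\right)\right) 65 = \left(8 + 18\right) 65 = 26 \cdot 65 = 1690$)
$\frac{q{\left(X{\left(17,-4 \right)} \right)}}{m} = \frac{-18 + 2 \cdot 2 \cdot 17}{1690} = \left(-18 + 2 \cdot 34\right) \frac{1}{1690} = \left(-18 + 68\right) \frac{1}{1690} = 50 \cdot \frac{1}{1690} = \frac{5}{169}$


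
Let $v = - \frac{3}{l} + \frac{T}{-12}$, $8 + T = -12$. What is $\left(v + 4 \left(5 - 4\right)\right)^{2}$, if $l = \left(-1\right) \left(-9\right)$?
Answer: $\frac{256}{9} \approx 28.444$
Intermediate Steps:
$T = -20$ ($T = -8 - 12 = -20$)
$l = 9$
$v = \frac{4}{3}$ ($v = - \frac{3}{9} - \frac{20}{-12} = \left(-3\right) \frac{1}{9} - - \frac{5}{3} = - \frac{1}{3} + \frac{5}{3} = \frac{4}{3} \approx 1.3333$)
$\left(v + 4 \left(5 - 4\right)\right)^{2} = \left(\frac{4}{3} + 4 \left(5 - 4\right)\right)^{2} = \left(\frac{4}{3} + 4 \cdot 1\right)^{2} = \left(\frac{4}{3} + 4\right)^{2} = \left(\frac{16}{3}\right)^{2} = \frac{256}{9}$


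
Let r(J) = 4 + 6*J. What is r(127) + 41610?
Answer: 42376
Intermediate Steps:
r(127) + 41610 = (4 + 6*127) + 41610 = (4 + 762) + 41610 = 766 + 41610 = 42376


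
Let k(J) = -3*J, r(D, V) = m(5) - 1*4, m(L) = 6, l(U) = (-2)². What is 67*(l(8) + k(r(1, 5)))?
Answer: -134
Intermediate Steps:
l(U) = 4
r(D, V) = 2 (r(D, V) = 6 - 1*4 = 6 - 4 = 2)
67*(l(8) + k(r(1, 5))) = 67*(4 - 3*2) = 67*(4 - 6) = 67*(-2) = -134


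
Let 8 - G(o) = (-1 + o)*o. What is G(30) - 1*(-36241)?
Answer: 35379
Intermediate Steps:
G(o) = 8 - o*(-1 + o) (G(o) = 8 - (-1 + o)*o = 8 - o*(-1 + o))
G(30) - 1*(-36241) = (8 + 30 - 1*30**2) - 1*(-36241) = (8 + 30 - 1*900) + 36241 = (8 + 30 - 900) + 36241 = -862 + 36241 = 35379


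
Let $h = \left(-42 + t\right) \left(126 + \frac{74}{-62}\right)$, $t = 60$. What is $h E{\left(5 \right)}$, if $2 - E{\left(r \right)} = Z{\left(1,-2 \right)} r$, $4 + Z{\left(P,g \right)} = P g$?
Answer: $\frac{2228544}{31} \approx 71889.0$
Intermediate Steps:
$Z{\left(P,g \right)} = -4 + P g$
$h = \frac{69642}{31}$ ($h = \left(-42 + 60\right) \left(126 + \frac{74}{-62}\right) = 18 \left(126 + 74 \left(- \frac{1}{62}\right)\right) = 18 \left(126 - \frac{37}{31}\right) = 18 \cdot \frac{3869}{31} = \frac{69642}{31} \approx 2246.5$)
$E{\left(r \right)} = 2 + 6 r$ ($E{\left(r \right)} = 2 - \left(-4 + 1 \left(-2\right)\right) r = 2 - \left(-4 - 2\right) r = 2 - - 6 r = 2 + 6 r$)
$h E{\left(5 \right)} = \frac{69642 \left(2 + 6 \cdot 5\right)}{31} = \frac{69642 \left(2 + 30\right)}{31} = \frac{69642}{31} \cdot 32 = \frac{2228544}{31}$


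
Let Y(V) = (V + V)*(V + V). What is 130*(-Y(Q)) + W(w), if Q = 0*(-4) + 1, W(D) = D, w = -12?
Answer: -532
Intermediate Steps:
Q = 1 (Q = 0 + 1 = 1)
Y(V) = 4*V**2 (Y(V) = (2*V)*(2*V) = 4*V**2)
130*(-Y(Q)) + W(w) = 130*(-4*1**2) - 12 = 130*(-4) - 12 = -520 - 12 = -532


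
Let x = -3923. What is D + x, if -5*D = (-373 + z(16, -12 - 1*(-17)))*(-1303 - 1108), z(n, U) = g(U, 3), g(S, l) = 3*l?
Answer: -897219/5 ≈ -1.7944e+5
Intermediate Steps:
z(n, U) = 9 (z(n, U) = 3*3 = 9)
D = -877604/5 (D = -(-373 + 9)*(-1303 - 1108)/5 = -(-364)*(-2411)/5 = -1/5*877604 = -877604/5 ≈ -1.7552e+5)
D + x = -877604/5 - 3923 = -897219/5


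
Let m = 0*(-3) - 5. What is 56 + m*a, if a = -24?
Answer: 176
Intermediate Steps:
m = -5 (m = 0 - 5 = -5)
56 + m*a = 56 - 5*(-24) = 56 + 120 = 176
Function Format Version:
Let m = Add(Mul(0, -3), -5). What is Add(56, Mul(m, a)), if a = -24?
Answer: 176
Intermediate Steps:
m = -5 (m = Add(0, -5) = -5)
Add(56, Mul(m, a)) = Add(56, Mul(-5, -24)) = Add(56, 120) = 176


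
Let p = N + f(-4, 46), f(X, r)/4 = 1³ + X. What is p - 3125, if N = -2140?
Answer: -5277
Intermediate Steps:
f(X, r) = 4 + 4*X (f(X, r) = 4*(1³ + X) = 4*(1 + X) = 4 + 4*X)
p = -2152 (p = -2140 + (4 + 4*(-4)) = -2140 + (4 - 16) = -2140 - 12 = -2152)
p - 3125 = -2152 - 3125 = -5277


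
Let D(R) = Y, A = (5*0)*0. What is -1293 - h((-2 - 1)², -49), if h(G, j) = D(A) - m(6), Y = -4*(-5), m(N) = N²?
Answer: -1277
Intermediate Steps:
Y = 20
A = 0 (A = 0*0 = 0)
D(R) = 20
h(G, j) = -16 (h(G, j) = 20 - 1*6² = 20 - 1*36 = 20 - 36 = -16)
-1293 - h((-2 - 1)², -49) = -1293 - 1*(-16) = -1293 + 16 = -1277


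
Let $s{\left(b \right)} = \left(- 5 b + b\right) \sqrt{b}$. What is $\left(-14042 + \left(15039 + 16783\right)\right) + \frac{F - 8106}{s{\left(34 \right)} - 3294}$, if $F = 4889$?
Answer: $\frac{90875073479}{5110786} - \frac{109378 \sqrt{34}}{2555393} \approx 17781.0$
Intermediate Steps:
$s{\left(b \right)} = - 4 b^{\frac{3}{2}}$ ($s{\left(b \right)} = - 4 b \sqrt{b} = - 4 b^{\frac{3}{2}}$)
$\left(-14042 + \left(15039 + 16783\right)\right) + \frac{F - 8106}{s{\left(34 \right)} - 3294} = \left(-14042 + \left(15039 + 16783\right)\right) + \frac{4889 - 8106}{- 4 \cdot 34^{\frac{3}{2}} - 3294} = \left(-14042 + 31822\right) - \frac{3217}{- 4 \cdot 34 \sqrt{34} - 3294} = 17780 - \frac{3217}{- 136 \sqrt{34} - 3294} = 17780 - \frac{3217}{-3294 - 136 \sqrt{34}}$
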